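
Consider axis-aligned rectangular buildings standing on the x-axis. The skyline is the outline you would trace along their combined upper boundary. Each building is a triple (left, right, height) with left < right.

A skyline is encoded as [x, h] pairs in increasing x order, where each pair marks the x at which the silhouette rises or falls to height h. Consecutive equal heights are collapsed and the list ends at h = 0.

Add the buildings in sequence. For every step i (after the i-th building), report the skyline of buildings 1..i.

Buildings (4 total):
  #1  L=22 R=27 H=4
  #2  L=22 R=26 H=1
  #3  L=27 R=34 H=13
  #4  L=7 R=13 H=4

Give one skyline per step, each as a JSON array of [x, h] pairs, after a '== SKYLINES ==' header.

== SKYLINES ==
[[22,4],[27,0]]
[[22,4],[27,0]]
[[22,4],[27,13],[34,0]]
[[7,4],[13,0],[22,4],[27,13],[34,0]]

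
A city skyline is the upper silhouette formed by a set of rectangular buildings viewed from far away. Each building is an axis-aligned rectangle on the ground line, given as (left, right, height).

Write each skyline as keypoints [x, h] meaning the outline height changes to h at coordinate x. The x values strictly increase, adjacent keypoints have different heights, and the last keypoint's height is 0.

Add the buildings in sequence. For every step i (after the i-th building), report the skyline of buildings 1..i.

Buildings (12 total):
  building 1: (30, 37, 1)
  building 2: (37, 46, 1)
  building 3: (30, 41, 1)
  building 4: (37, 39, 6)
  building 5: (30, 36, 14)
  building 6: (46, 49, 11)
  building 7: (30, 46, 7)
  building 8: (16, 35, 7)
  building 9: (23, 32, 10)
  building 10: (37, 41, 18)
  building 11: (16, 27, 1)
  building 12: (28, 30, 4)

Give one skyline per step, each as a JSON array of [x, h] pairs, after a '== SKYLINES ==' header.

== SKYLINES ==
[[30,1],[37,0]]
[[30,1],[46,0]]
[[30,1],[46,0]]
[[30,1],[37,6],[39,1],[46,0]]
[[30,14],[36,1],[37,6],[39,1],[46,0]]
[[30,14],[36,1],[37,6],[39,1],[46,11],[49,0]]
[[30,14],[36,7],[46,11],[49,0]]
[[16,7],[30,14],[36,7],[46,11],[49,0]]
[[16,7],[23,10],[30,14],[36,7],[46,11],[49,0]]
[[16,7],[23,10],[30,14],[36,7],[37,18],[41,7],[46,11],[49,0]]
[[16,7],[23,10],[30,14],[36,7],[37,18],[41,7],[46,11],[49,0]]
[[16,7],[23,10],[30,14],[36,7],[37,18],[41,7],[46,11],[49,0]]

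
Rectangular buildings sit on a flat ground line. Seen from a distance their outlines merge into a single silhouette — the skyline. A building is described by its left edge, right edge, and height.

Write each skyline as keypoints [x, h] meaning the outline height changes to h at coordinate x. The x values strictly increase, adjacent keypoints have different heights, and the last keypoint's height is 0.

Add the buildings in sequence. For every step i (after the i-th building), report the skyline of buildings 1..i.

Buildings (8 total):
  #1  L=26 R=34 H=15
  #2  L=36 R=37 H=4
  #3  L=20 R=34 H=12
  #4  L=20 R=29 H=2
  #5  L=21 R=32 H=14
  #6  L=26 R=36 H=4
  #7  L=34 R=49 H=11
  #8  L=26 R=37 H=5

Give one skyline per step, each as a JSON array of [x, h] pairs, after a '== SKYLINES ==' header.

== SKYLINES ==
[[26,15],[34,0]]
[[26,15],[34,0],[36,4],[37,0]]
[[20,12],[26,15],[34,0],[36,4],[37,0]]
[[20,12],[26,15],[34,0],[36,4],[37,0]]
[[20,12],[21,14],[26,15],[34,0],[36,4],[37,0]]
[[20,12],[21,14],[26,15],[34,4],[37,0]]
[[20,12],[21,14],[26,15],[34,11],[49,0]]
[[20,12],[21,14],[26,15],[34,11],[49,0]]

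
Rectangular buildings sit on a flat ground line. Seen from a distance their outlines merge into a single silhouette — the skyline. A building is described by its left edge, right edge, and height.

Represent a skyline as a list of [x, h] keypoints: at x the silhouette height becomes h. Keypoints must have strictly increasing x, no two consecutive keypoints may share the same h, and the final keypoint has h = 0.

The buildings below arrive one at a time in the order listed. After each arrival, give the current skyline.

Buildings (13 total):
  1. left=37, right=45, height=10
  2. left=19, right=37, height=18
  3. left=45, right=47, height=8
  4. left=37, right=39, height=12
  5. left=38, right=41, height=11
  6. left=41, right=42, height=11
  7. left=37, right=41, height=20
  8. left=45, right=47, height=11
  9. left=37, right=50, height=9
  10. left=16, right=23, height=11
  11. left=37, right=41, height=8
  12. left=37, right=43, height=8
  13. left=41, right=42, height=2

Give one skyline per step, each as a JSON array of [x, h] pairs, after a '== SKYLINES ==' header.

== SKYLINES ==
[[37,10],[45,0]]
[[19,18],[37,10],[45,0]]
[[19,18],[37,10],[45,8],[47,0]]
[[19,18],[37,12],[39,10],[45,8],[47,0]]
[[19,18],[37,12],[39,11],[41,10],[45,8],[47,0]]
[[19,18],[37,12],[39,11],[42,10],[45,8],[47,0]]
[[19,18],[37,20],[41,11],[42,10],[45,8],[47,0]]
[[19,18],[37,20],[41,11],[42,10],[45,11],[47,0]]
[[19,18],[37,20],[41,11],[42,10],[45,11],[47,9],[50,0]]
[[16,11],[19,18],[37,20],[41,11],[42,10],[45,11],[47,9],[50,0]]
[[16,11],[19,18],[37,20],[41,11],[42,10],[45,11],[47,9],[50,0]]
[[16,11],[19,18],[37,20],[41,11],[42,10],[45,11],[47,9],[50,0]]
[[16,11],[19,18],[37,20],[41,11],[42,10],[45,11],[47,9],[50,0]]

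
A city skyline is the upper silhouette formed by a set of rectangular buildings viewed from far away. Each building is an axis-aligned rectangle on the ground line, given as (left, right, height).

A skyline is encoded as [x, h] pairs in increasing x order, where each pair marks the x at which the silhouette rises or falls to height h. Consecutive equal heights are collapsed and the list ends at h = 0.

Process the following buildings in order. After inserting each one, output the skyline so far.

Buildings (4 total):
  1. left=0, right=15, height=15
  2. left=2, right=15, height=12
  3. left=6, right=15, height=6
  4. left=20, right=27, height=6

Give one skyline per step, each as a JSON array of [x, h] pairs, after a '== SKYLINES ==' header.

== SKYLINES ==
[[0,15],[15,0]]
[[0,15],[15,0]]
[[0,15],[15,0]]
[[0,15],[15,0],[20,6],[27,0]]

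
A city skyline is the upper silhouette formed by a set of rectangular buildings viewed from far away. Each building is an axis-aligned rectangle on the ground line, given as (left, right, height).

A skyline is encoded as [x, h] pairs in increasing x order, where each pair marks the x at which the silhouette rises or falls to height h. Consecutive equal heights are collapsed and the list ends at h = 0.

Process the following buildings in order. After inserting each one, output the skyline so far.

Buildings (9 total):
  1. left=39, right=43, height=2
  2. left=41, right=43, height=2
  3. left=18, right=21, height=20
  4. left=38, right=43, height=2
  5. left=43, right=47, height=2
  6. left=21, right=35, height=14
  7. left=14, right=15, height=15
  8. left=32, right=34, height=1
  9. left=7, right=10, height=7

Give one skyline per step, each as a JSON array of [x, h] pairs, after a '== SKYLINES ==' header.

== SKYLINES ==
[[39,2],[43,0]]
[[39,2],[43,0]]
[[18,20],[21,0],[39,2],[43,0]]
[[18,20],[21,0],[38,2],[43,0]]
[[18,20],[21,0],[38,2],[47,0]]
[[18,20],[21,14],[35,0],[38,2],[47,0]]
[[14,15],[15,0],[18,20],[21,14],[35,0],[38,2],[47,0]]
[[14,15],[15,0],[18,20],[21,14],[35,0],[38,2],[47,0]]
[[7,7],[10,0],[14,15],[15,0],[18,20],[21,14],[35,0],[38,2],[47,0]]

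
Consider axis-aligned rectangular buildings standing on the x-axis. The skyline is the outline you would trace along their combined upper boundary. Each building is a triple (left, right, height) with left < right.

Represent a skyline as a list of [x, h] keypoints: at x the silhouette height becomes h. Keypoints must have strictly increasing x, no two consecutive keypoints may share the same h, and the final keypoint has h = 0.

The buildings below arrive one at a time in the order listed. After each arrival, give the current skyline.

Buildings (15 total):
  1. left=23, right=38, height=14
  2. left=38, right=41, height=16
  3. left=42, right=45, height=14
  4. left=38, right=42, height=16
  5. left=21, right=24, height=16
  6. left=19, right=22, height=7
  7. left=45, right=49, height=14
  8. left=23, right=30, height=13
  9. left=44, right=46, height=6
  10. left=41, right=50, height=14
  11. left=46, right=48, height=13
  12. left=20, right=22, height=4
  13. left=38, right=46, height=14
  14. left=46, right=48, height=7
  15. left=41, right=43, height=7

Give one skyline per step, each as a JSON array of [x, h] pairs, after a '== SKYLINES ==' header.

== SKYLINES ==
[[23,14],[38,0]]
[[23,14],[38,16],[41,0]]
[[23,14],[38,16],[41,0],[42,14],[45,0]]
[[23,14],[38,16],[42,14],[45,0]]
[[21,16],[24,14],[38,16],[42,14],[45,0]]
[[19,7],[21,16],[24,14],[38,16],[42,14],[45,0]]
[[19,7],[21,16],[24,14],[38,16],[42,14],[49,0]]
[[19,7],[21,16],[24,14],[38,16],[42,14],[49,0]]
[[19,7],[21,16],[24,14],[38,16],[42,14],[49,0]]
[[19,7],[21,16],[24,14],[38,16],[42,14],[50,0]]
[[19,7],[21,16],[24,14],[38,16],[42,14],[50,0]]
[[19,7],[21,16],[24,14],[38,16],[42,14],[50,0]]
[[19,7],[21,16],[24,14],[38,16],[42,14],[50,0]]
[[19,7],[21,16],[24,14],[38,16],[42,14],[50,0]]
[[19,7],[21,16],[24,14],[38,16],[42,14],[50,0]]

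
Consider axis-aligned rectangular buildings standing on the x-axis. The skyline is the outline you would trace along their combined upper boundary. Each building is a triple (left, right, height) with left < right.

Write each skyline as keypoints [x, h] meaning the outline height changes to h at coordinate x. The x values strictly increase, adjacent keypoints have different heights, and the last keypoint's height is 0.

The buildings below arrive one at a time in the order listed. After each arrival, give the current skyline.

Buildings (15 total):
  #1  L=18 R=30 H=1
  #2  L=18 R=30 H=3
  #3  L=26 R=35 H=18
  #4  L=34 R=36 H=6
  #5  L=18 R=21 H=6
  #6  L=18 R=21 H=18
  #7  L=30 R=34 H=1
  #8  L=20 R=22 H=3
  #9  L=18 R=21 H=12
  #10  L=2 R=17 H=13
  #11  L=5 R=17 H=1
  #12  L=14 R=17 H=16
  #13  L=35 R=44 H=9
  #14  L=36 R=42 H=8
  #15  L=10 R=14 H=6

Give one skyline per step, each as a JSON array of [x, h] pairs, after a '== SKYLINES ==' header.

== SKYLINES ==
[[18,1],[30,0]]
[[18,3],[30,0]]
[[18,3],[26,18],[35,0]]
[[18,3],[26,18],[35,6],[36,0]]
[[18,6],[21,3],[26,18],[35,6],[36,0]]
[[18,18],[21,3],[26,18],[35,6],[36,0]]
[[18,18],[21,3],[26,18],[35,6],[36,0]]
[[18,18],[21,3],[26,18],[35,6],[36,0]]
[[18,18],[21,3],[26,18],[35,6],[36,0]]
[[2,13],[17,0],[18,18],[21,3],[26,18],[35,6],[36,0]]
[[2,13],[17,0],[18,18],[21,3],[26,18],[35,6],[36,0]]
[[2,13],[14,16],[17,0],[18,18],[21,3],[26,18],[35,6],[36,0]]
[[2,13],[14,16],[17,0],[18,18],[21,3],[26,18],[35,9],[44,0]]
[[2,13],[14,16],[17,0],[18,18],[21,3],[26,18],[35,9],[44,0]]
[[2,13],[14,16],[17,0],[18,18],[21,3],[26,18],[35,9],[44,0]]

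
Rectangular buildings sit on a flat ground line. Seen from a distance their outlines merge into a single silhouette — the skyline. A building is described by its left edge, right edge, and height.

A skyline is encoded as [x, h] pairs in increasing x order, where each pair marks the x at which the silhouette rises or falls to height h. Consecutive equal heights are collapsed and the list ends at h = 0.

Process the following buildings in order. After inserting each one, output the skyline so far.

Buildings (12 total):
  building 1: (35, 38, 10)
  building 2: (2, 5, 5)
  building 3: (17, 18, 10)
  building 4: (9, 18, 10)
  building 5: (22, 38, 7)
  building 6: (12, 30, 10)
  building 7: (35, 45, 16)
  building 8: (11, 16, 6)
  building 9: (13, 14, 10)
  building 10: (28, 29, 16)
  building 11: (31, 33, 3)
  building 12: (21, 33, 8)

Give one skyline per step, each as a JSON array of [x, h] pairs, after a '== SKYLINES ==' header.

== SKYLINES ==
[[35,10],[38,0]]
[[2,5],[5,0],[35,10],[38,0]]
[[2,5],[5,0],[17,10],[18,0],[35,10],[38,0]]
[[2,5],[5,0],[9,10],[18,0],[35,10],[38,0]]
[[2,5],[5,0],[9,10],[18,0],[22,7],[35,10],[38,0]]
[[2,5],[5,0],[9,10],[30,7],[35,10],[38,0]]
[[2,5],[5,0],[9,10],[30,7],[35,16],[45,0]]
[[2,5],[5,0],[9,10],[30,7],[35,16],[45,0]]
[[2,5],[5,0],[9,10],[30,7],[35,16],[45,0]]
[[2,5],[5,0],[9,10],[28,16],[29,10],[30,7],[35,16],[45,0]]
[[2,5],[5,0],[9,10],[28,16],[29,10],[30,7],[35,16],[45,0]]
[[2,5],[5,0],[9,10],[28,16],[29,10],[30,8],[33,7],[35,16],[45,0]]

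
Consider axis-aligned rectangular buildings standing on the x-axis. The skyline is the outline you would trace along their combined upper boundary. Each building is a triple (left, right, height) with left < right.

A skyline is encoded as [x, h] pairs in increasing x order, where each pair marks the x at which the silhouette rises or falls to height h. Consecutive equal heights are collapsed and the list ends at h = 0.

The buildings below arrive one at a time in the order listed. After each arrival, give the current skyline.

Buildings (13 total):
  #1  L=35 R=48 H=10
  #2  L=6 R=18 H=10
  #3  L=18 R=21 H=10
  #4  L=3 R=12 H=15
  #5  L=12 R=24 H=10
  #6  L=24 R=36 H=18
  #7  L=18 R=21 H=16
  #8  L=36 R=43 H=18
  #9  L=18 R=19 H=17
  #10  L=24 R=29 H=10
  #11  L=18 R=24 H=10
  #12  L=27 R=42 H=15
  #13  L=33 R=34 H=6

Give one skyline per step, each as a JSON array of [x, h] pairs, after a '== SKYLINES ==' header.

== SKYLINES ==
[[35,10],[48,0]]
[[6,10],[18,0],[35,10],[48,0]]
[[6,10],[21,0],[35,10],[48,0]]
[[3,15],[12,10],[21,0],[35,10],[48,0]]
[[3,15],[12,10],[24,0],[35,10],[48,0]]
[[3,15],[12,10],[24,18],[36,10],[48,0]]
[[3,15],[12,10],[18,16],[21,10],[24,18],[36,10],[48,0]]
[[3,15],[12,10],[18,16],[21,10],[24,18],[43,10],[48,0]]
[[3,15],[12,10],[18,17],[19,16],[21,10],[24,18],[43,10],[48,0]]
[[3,15],[12,10],[18,17],[19,16],[21,10],[24,18],[43,10],[48,0]]
[[3,15],[12,10],[18,17],[19,16],[21,10],[24,18],[43,10],[48,0]]
[[3,15],[12,10],[18,17],[19,16],[21,10],[24,18],[43,10],[48,0]]
[[3,15],[12,10],[18,17],[19,16],[21,10],[24,18],[43,10],[48,0]]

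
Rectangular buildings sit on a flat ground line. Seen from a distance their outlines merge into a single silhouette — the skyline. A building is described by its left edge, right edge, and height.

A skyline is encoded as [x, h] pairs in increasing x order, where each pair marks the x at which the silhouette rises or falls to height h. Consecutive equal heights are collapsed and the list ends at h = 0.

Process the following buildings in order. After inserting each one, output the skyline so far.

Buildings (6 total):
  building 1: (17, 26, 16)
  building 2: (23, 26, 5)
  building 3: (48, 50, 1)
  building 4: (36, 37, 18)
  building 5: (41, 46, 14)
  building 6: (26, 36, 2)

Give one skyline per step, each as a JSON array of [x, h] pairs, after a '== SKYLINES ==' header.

== SKYLINES ==
[[17,16],[26,0]]
[[17,16],[26,0]]
[[17,16],[26,0],[48,1],[50,0]]
[[17,16],[26,0],[36,18],[37,0],[48,1],[50,0]]
[[17,16],[26,0],[36,18],[37,0],[41,14],[46,0],[48,1],[50,0]]
[[17,16],[26,2],[36,18],[37,0],[41,14],[46,0],[48,1],[50,0]]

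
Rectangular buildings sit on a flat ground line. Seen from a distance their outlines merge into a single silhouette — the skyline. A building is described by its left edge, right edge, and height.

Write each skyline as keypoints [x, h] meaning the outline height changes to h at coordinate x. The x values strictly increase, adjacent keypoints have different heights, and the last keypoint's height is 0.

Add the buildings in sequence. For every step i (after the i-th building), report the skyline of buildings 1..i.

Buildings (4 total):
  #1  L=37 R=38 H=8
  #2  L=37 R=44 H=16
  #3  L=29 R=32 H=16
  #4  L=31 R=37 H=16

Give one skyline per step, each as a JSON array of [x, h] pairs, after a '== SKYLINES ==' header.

== SKYLINES ==
[[37,8],[38,0]]
[[37,16],[44,0]]
[[29,16],[32,0],[37,16],[44,0]]
[[29,16],[44,0]]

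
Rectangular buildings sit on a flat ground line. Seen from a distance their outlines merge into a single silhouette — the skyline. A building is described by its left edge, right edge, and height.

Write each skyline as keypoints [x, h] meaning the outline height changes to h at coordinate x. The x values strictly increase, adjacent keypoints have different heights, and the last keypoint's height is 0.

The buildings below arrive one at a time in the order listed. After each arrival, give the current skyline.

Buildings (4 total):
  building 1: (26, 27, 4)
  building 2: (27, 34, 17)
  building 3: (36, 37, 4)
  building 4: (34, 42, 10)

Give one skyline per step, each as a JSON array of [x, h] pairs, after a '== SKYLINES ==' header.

== SKYLINES ==
[[26,4],[27,0]]
[[26,4],[27,17],[34,0]]
[[26,4],[27,17],[34,0],[36,4],[37,0]]
[[26,4],[27,17],[34,10],[42,0]]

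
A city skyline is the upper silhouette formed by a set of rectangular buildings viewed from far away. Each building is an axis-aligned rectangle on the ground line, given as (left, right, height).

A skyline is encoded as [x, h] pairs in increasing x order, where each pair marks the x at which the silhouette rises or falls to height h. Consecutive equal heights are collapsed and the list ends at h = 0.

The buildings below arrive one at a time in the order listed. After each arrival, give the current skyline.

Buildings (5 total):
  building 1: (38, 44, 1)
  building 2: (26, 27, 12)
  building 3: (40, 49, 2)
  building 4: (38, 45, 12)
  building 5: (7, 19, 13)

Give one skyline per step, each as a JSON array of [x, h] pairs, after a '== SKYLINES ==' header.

== SKYLINES ==
[[38,1],[44,0]]
[[26,12],[27,0],[38,1],[44,0]]
[[26,12],[27,0],[38,1],[40,2],[49,0]]
[[26,12],[27,0],[38,12],[45,2],[49,0]]
[[7,13],[19,0],[26,12],[27,0],[38,12],[45,2],[49,0]]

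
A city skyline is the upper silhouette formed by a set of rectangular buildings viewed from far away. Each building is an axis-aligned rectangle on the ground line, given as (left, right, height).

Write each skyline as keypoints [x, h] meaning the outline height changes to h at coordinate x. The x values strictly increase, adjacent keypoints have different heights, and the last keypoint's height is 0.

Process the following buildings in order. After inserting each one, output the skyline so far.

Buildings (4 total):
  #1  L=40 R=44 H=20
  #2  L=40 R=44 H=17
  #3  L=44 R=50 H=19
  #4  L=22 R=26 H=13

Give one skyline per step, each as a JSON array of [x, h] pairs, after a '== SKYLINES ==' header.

== SKYLINES ==
[[40,20],[44,0]]
[[40,20],[44,0]]
[[40,20],[44,19],[50,0]]
[[22,13],[26,0],[40,20],[44,19],[50,0]]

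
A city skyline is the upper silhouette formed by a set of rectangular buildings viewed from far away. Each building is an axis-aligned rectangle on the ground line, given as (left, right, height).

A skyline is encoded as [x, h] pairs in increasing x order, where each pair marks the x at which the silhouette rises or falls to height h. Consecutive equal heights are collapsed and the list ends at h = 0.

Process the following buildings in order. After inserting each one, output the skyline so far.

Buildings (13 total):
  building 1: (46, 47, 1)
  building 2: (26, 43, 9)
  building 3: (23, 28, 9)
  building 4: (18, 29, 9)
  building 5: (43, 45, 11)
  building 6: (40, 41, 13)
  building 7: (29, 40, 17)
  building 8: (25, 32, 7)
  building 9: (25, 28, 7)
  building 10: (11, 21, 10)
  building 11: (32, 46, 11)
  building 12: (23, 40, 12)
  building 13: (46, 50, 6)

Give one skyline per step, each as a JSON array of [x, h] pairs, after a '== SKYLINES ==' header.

== SKYLINES ==
[[46,1],[47,0]]
[[26,9],[43,0],[46,1],[47,0]]
[[23,9],[43,0],[46,1],[47,0]]
[[18,9],[43,0],[46,1],[47,0]]
[[18,9],[43,11],[45,0],[46,1],[47,0]]
[[18,9],[40,13],[41,9],[43,11],[45,0],[46,1],[47,0]]
[[18,9],[29,17],[40,13],[41,9],[43,11],[45,0],[46,1],[47,0]]
[[18,9],[29,17],[40,13],[41,9],[43,11],[45,0],[46,1],[47,0]]
[[18,9],[29,17],[40,13],[41,9],[43,11],[45,0],[46,1],[47,0]]
[[11,10],[21,9],[29,17],[40,13],[41,9],[43,11],[45,0],[46,1],[47,0]]
[[11,10],[21,9],[29,17],[40,13],[41,11],[46,1],[47,0]]
[[11,10],[21,9],[23,12],[29,17],[40,13],[41,11],[46,1],[47,0]]
[[11,10],[21,9],[23,12],[29,17],[40,13],[41,11],[46,6],[50,0]]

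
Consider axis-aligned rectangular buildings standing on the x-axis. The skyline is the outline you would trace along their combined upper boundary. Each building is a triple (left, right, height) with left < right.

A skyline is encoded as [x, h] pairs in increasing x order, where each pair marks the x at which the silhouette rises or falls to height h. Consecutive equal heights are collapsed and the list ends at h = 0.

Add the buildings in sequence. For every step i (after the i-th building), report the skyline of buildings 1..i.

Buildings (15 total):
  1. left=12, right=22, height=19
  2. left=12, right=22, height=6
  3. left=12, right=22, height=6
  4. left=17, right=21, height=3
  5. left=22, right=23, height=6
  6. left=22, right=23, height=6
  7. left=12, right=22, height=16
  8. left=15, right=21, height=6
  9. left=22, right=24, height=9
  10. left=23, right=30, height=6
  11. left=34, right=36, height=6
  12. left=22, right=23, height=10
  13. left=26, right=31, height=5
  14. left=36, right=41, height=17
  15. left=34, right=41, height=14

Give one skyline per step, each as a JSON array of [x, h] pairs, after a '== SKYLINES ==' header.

== SKYLINES ==
[[12,19],[22,0]]
[[12,19],[22,0]]
[[12,19],[22,0]]
[[12,19],[22,0]]
[[12,19],[22,6],[23,0]]
[[12,19],[22,6],[23,0]]
[[12,19],[22,6],[23,0]]
[[12,19],[22,6],[23,0]]
[[12,19],[22,9],[24,0]]
[[12,19],[22,9],[24,6],[30,0]]
[[12,19],[22,9],[24,6],[30,0],[34,6],[36,0]]
[[12,19],[22,10],[23,9],[24,6],[30,0],[34,6],[36,0]]
[[12,19],[22,10],[23,9],[24,6],[30,5],[31,0],[34,6],[36,0]]
[[12,19],[22,10],[23,9],[24,6],[30,5],[31,0],[34,6],[36,17],[41,0]]
[[12,19],[22,10],[23,9],[24,6],[30,5],[31,0],[34,14],[36,17],[41,0]]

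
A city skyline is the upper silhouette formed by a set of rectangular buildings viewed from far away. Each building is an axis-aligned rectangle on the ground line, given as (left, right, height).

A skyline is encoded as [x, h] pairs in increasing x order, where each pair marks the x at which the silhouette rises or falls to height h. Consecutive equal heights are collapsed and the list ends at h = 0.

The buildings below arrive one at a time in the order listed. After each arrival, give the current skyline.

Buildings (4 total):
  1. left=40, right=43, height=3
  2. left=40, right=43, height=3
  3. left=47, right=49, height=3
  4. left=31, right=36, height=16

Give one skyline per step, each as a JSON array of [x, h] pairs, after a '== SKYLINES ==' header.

== SKYLINES ==
[[40,3],[43,0]]
[[40,3],[43,0]]
[[40,3],[43,0],[47,3],[49,0]]
[[31,16],[36,0],[40,3],[43,0],[47,3],[49,0]]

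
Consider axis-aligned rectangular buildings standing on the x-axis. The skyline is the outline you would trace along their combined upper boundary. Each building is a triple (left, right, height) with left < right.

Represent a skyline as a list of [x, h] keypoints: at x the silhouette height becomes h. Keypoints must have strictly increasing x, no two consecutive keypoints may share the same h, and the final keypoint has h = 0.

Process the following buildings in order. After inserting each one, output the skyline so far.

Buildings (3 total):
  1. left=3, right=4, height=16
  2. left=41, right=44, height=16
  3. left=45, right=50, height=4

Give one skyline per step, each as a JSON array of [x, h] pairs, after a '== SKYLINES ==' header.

== SKYLINES ==
[[3,16],[4,0]]
[[3,16],[4,0],[41,16],[44,0]]
[[3,16],[4,0],[41,16],[44,0],[45,4],[50,0]]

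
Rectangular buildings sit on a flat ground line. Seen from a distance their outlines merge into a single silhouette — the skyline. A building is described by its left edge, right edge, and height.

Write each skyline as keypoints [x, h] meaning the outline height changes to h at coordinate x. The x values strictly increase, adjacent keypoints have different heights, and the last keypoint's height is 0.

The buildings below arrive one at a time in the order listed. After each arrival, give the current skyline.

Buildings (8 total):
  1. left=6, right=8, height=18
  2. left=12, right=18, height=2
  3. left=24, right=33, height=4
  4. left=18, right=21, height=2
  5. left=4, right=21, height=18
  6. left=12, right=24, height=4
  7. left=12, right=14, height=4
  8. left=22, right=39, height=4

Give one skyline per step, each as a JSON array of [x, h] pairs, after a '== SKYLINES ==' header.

== SKYLINES ==
[[6,18],[8,0]]
[[6,18],[8,0],[12,2],[18,0]]
[[6,18],[8,0],[12,2],[18,0],[24,4],[33,0]]
[[6,18],[8,0],[12,2],[21,0],[24,4],[33,0]]
[[4,18],[21,0],[24,4],[33,0]]
[[4,18],[21,4],[33,0]]
[[4,18],[21,4],[33,0]]
[[4,18],[21,4],[39,0]]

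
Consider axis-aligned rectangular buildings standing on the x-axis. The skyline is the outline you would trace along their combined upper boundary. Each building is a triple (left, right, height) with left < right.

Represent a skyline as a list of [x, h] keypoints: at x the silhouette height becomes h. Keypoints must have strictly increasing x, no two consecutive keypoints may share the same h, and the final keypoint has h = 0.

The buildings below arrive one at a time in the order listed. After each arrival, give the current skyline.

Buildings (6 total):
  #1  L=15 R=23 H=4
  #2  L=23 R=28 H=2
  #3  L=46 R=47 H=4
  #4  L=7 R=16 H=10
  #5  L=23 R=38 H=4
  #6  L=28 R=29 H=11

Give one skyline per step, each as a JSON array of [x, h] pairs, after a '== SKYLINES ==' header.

== SKYLINES ==
[[15,4],[23,0]]
[[15,4],[23,2],[28,0]]
[[15,4],[23,2],[28,0],[46,4],[47,0]]
[[7,10],[16,4],[23,2],[28,0],[46,4],[47,0]]
[[7,10],[16,4],[38,0],[46,4],[47,0]]
[[7,10],[16,4],[28,11],[29,4],[38,0],[46,4],[47,0]]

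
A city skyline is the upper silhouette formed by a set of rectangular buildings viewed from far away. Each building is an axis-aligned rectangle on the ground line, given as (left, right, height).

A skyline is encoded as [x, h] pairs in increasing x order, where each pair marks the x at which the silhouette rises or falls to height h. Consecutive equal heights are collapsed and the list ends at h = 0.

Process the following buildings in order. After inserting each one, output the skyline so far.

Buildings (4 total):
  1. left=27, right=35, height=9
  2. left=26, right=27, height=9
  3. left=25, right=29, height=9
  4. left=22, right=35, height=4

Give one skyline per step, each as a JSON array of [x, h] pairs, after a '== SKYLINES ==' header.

== SKYLINES ==
[[27,9],[35,0]]
[[26,9],[35,0]]
[[25,9],[35,0]]
[[22,4],[25,9],[35,0]]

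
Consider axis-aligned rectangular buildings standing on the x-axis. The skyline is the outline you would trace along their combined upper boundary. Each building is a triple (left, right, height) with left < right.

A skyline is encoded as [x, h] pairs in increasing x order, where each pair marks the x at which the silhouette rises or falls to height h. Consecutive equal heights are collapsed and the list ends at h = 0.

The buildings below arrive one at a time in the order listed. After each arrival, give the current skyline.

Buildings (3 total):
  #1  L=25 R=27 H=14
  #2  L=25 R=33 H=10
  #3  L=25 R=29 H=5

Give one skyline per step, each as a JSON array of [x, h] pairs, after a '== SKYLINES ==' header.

== SKYLINES ==
[[25,14],[27,0]]
[[25,14],[27,10],[33,0]]
[[25,14],[27,10],[33,0]]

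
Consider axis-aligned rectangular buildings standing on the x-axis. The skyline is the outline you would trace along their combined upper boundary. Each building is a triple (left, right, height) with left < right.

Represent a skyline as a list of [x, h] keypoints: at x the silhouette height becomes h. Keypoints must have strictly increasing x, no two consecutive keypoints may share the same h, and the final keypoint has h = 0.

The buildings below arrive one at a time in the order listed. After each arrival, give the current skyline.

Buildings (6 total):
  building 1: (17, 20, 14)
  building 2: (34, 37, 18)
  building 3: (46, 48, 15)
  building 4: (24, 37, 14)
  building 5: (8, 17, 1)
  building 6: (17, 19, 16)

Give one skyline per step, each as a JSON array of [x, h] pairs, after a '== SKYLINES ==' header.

== SKYLINES ==
[[17,14],[20,0]]
[[17,14],[20,0],[34,18],[37,0]]
[[17,14],[20,0],[34,18],[37,0],[46,15],[48,0]]
[[17,14],[20,0],[24,14],[34,18],[37,0],[46,15],[48,0]]
[[8,1],[17,14],[20,0],[24,14],[34,18],[37,0],[46,15],[48,0]]
[[8,1],[17,16],[19,14],[20,0],[24,14],[34,18],[37,0],[46,15],[48,0]]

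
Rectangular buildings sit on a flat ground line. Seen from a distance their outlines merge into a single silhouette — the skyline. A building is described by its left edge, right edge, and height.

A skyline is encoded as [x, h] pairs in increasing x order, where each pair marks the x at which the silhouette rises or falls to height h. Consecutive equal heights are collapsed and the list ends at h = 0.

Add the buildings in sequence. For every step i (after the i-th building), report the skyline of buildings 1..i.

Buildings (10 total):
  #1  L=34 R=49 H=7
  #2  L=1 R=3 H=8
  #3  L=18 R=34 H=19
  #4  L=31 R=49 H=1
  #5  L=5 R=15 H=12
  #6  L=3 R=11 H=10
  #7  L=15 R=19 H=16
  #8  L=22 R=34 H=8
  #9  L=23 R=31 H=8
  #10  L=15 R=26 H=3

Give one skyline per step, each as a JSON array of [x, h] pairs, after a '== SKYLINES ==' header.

== SKYLINES ==
[[34,7],[49,0]]
[[1,8],[3,0],[34,7],[49,0]]
[[1,8],[3,0],[18,19],[34,7],[49,0]]
[[1,8],[3,0],[18,19],[34,7],[49,0]]
[[1,8],[3,0],[5,12],[15,0],[18,19],[34,7],[49,0]]
[[1,8],[3,10],[5,12],[15,0],[18,19],[34,7],[49,0]]
[[1,8],[3,10],[5,12],[15,16],[18,19],[34,7],[49,0]]
[[1,8],[3,10],[5,12],[15,16],[18,19],[34,7],[49,0]]
[[1,8],[3,10],[5,12],[15,16],[18,19],[34,7],[49,0]]
[[1,8],[3,10],[5,12],[15,16],[18,19],[34,7],[49,0]]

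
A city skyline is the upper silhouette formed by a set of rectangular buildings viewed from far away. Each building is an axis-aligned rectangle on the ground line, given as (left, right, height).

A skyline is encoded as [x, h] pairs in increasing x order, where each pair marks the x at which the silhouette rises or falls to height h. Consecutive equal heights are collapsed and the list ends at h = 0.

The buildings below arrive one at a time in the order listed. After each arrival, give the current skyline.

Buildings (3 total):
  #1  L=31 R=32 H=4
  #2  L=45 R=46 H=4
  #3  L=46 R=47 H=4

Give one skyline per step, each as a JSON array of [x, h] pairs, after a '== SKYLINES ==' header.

== SKYLINES ==
[[31,4],[32,0]]
[[31,4],[32,0],[45,4],[46,0]]
[[31,4],[32,0],[45,4],[47,0]]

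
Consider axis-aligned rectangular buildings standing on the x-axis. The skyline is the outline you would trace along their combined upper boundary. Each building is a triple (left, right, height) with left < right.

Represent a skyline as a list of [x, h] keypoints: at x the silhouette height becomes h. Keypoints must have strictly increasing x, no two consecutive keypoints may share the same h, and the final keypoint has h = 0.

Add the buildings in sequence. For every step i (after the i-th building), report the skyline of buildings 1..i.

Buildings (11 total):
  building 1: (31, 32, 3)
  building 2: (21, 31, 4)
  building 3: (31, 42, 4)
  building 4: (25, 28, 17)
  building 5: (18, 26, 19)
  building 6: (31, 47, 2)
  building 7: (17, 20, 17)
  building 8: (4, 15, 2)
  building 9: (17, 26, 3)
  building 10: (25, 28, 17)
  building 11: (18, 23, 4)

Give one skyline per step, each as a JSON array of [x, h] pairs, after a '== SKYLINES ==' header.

== SKYLINES ==
[[31,3],[32,0]]
[[21,4],[31,3],[32,0]]
[[21,4],[42,0]]
[[21,4],[25,17],[28,4],[42,0]]
[[18,19],[26,17],[28,4],[42,0]]
[[18,19],[26,17],[28,4],[42,2],[47,0]]
[[17,17],[18,19],[26,17],[28,4],[42,2],[47,0]]
[[4,2],[15,0],[17,17],[18,19],[26,17],[28,4],[42,2],[47,0]]
[[4,2],[15,0],[17,17],[18,19],[26,17],[28,4],[42,2],[47,0]]
[[4,2],[15,0],[17,17],[18,19],[26,17],[28,4],[42,2],[47,0]]
[[4,2],[15,0],[17,17],[18,19],[26,17],[28,4],[42,2],[47,0]]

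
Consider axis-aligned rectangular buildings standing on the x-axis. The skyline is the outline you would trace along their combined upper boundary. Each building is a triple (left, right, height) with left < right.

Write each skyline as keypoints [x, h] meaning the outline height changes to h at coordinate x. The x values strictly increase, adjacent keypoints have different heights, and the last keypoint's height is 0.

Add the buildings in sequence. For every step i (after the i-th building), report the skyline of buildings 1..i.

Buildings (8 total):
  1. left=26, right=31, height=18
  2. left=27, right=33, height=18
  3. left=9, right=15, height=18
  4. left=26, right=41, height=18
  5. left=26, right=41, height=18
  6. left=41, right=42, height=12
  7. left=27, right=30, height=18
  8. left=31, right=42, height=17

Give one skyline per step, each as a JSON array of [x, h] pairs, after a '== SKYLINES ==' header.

== SKYLINES ==
[[26,18],[31,0]]
[[26,18],[33,0]]
[[9,18],[15,0],[26,18],[33,0]]
[[9,18],[15,0],[26,18],[41,0]]
[[9,18],[15,0],[26,18],[41,0]]
[[9,18],[15,0],[26,18],[41,12],[42,0]]
[[9,18],[15,0],[26,18],[41,12],[42,0]]
[[9,18],[15,0],[26,18],[41,17],[42,0]]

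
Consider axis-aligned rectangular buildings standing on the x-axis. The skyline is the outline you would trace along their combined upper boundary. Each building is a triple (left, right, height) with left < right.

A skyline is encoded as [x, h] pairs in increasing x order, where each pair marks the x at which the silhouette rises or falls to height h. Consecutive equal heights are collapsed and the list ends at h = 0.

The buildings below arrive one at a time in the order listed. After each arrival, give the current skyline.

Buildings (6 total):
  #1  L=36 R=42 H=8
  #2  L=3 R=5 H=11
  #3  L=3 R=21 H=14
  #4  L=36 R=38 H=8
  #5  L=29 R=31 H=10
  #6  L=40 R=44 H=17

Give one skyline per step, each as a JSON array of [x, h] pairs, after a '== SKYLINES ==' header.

== SKYLINES ==
[[36,8],[42,0]]
[[3,11],[5,0],[36,8],[42,0]]
[[3,14],[21,0],[36,8],[42,0]]
[[3,14],[21,0],[36,8],[42,0]]
[[3,14],[21,0],[29,10],[31,0],[36,8],[42,0]]
[[3,14],[21,0],[29,10],[31,0],[36,8],[40,17],[44,0]]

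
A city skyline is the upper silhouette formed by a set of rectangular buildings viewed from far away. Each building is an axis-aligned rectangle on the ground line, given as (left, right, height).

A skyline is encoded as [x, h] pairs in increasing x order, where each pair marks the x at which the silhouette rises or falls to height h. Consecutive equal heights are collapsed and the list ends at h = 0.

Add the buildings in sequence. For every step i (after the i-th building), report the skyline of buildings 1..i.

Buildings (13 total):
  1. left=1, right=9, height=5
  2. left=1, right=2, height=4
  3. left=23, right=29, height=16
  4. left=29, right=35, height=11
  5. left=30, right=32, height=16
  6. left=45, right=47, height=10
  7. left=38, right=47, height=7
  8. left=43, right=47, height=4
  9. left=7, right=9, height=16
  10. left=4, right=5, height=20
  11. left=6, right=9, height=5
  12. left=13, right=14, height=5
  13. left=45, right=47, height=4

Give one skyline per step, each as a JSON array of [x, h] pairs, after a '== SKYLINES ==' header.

== SKYLINES ==
[[1,5],[9,0]]
[[1,5],[9,0]]
[[1,5],[9,0],[23,16],[29,0]]
[[1,5],[9,0],[23,16],[29,11],[35,0]]
[[1,5],[9,0],[23,16],[29,11],[30,16],[32,11],[35,0]]
[[1,5],[9,0],[23,16],[29,11],[30,16],[32,11],[35,0],[45,10],[47,0]]
[[1,5],[9,0],[23,16],[29,11],[30,16],[32,11],[35,0],[38,7],[45,10],[47,0]]
[[1,5],[9,0],[23,16],[29,11],[30,16],[32,11],[35,0],[38,7],[45,10],[47,0]]
[[1,5],[7,16],[9,0],[23,16],[29,11],[30,16],[32,11],[35,0],[38,7],[45,10],[47,0]]
[[1,5],[4,20],[5,5],[7,16],[9,0],[23,16],[29,11],[30,16],[32,11],[35,0],[38,7],[45,10],[47,0]]
[[1,5],[4,20],[5,5],[7,16],[9,0],[23,16],[29,11],[30,16],[32,11],[35,0],[38,7],[45,10],[47,0]]
[[1,5],[4,20],[5,5],[7,16],[9,0],[13,5],[14,0],[23,16],[29,11],[30,16],[32,11],[35,0],[38,7],[45,10],[47,0]]
[[1,5],[4,20],[5,5],[7,16],[9,0],[13,5],[14,0],[23,16],[29,11],[30,16],[32,11],[35,0],[38,7],[45,10],[47,0]]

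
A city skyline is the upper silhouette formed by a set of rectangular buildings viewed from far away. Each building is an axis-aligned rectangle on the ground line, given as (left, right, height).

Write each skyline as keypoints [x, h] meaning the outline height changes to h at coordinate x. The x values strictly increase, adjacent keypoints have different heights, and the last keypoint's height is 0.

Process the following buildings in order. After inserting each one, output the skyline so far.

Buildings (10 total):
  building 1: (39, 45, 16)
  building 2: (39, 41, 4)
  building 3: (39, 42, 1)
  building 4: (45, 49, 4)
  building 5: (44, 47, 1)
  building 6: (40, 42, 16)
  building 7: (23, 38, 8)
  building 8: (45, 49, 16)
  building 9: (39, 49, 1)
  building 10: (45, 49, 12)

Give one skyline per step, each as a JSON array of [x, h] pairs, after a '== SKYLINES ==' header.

== SKYLINES ==
[[39,16],[45,0]]
[[39,16],[45,0]]
[[39,16],[45,0]]
[[39,16],[45,4],[49,0]]
[[39,16],[45,4],[49,0]]
[[39,16],[45,4],[49,0]]
[[23,8],[38,0],[39,16],[45,4],[49,0]]
[[23,8],[38,0],[39,16],[49,0]]
[[23,8],[38,0],[39,16],[49,0]]
[[23,8],[38,0],[39,16],[49,0]]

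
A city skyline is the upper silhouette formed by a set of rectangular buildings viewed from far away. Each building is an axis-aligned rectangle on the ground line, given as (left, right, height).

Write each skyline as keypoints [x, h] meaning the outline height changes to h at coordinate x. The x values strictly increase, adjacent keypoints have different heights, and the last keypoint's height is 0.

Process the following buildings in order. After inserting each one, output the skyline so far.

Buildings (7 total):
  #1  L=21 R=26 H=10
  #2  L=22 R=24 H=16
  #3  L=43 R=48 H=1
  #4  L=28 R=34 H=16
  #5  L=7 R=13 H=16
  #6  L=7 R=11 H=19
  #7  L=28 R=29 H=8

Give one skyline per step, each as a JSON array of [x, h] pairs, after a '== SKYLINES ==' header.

== SKYLINES ==
[[21,10],[26,0]]
[[21,10],[22,16],[24,10],[26,0]]
[[21,10],[22,16],[24,10],[26,0],[43,1],[48,0]]
[[21,10],[22,16],[24,10],[26,0],[28,16],[34,0],[43,1],[48,0]]
[[7,16],[13,0],[21,10],[22,16],[24,10],[26,0],[28,16],[34,0],[43,1],[48,0]]
[[7,19],[11,16],[13,0],[21,10],[22,16],[24,10],[26,0],[28,16],[34,0],[43,1],[48,0]]
[[7,19],[11,16],[13,0],[21,10],[22,16],[24,10],[26,0],[28,16],[34,0],[43,1],[48,0]]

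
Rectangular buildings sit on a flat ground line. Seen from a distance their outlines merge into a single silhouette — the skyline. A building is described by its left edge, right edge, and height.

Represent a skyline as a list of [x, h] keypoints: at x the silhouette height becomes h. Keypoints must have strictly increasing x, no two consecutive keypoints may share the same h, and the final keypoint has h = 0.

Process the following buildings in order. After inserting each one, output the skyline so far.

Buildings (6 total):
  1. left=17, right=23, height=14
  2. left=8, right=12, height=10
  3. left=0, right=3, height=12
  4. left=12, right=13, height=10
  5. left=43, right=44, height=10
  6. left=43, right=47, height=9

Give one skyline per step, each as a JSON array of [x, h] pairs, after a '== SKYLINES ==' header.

== SKYLINES ==
[[17,14],[23,0]]
[[8,10],[12,0],[17,14],[23,0]]
[[0,12],[3,0],[8,10],[12,0],[17,14],[23,0]]
[[0,12],[3,0],[8,10],[13,0],[17,14],[23,0]]
[[0,12],[3,0],[8,10],[13,0],[17,14],[23,0],[43,10],[44,0]]
[[0,12],[3,0],[8,10],[13,0],[17,14],[23,0],[43,10],[44,9],[47,0]]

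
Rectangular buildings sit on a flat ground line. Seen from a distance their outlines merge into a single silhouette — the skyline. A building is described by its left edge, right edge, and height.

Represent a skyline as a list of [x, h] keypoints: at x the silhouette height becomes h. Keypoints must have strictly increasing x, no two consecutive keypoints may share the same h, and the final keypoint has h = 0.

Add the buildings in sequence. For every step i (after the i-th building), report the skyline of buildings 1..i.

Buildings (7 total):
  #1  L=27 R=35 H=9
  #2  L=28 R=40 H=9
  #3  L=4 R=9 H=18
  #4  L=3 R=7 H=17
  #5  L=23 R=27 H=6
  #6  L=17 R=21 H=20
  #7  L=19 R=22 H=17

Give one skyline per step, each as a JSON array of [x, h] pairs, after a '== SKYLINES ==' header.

== SKYLINES ==
[[27,9],[35,0]]
[[27,9],[40,0]]
[[4,18],[9,0],[27,9],[40,0]]
[[3,17],[4,18],[9,0],[27,9],[40,0]]
[[3,17],[4,18],[9,0],[23,6],[27,9],[40,0]]
[[3,17],[4,18],[9,0],[17,20],[21,0],[23,6],[27,9],[40,0]]
[[3,17],[4,18],[9,0],[17,20],[21,17],[22,0],[23,6],[27,9],[40,0]]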